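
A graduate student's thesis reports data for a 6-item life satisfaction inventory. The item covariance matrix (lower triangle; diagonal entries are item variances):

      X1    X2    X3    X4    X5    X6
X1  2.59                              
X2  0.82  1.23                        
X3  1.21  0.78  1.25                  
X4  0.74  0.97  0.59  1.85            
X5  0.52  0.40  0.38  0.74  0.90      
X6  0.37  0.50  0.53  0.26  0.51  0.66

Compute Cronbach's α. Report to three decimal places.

Σσ²ᵢ = 2.59 + 1.23 + 1.25 + 1.85 + 0.90 + 0.66 = 8.48
Σ_{i<j} σ_ij = 9.32
σ²_total = 8.48 + 2 × 9.32 = 27.12
α = (k/(k−1))·(1 − Σσ²ᵢ/σ²_total) = (6/5)·(1 − 8.48/27.12) = 0.825

α = 0.825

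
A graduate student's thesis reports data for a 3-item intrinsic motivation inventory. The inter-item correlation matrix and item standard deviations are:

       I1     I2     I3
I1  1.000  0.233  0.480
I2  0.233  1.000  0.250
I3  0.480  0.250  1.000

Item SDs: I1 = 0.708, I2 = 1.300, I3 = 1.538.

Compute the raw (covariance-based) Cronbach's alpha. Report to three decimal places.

Cronbach's alpha = 0.528

Σσ²ᵢ = 0.708² + 1.300² + 1.538² = 4.5567
Covariances σ_ij = r_ij · s_i · s_j:
  σ(I1,I2) = 0.233 × 0.708 × 1.300 = 0.2145
  σ(I1,I3) = 0.480 × 0.708 × 1.538 = 0.5227
  σ(I2,I3) = 0.250 × 1.300 × 1.538 = 0.4999
σ²_T = Σσ²ᵢ + 2·Σσ_ij = 4.5567 + 2 × 1.2371 = 7.0309
α = (3/2)·(1 − 4.5567/7.0309) = 0.528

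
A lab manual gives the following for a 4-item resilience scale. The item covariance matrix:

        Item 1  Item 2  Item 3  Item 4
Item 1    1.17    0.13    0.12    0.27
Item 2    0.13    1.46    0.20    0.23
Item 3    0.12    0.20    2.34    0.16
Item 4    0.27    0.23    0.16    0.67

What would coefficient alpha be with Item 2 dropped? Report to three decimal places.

Remaining items: Item 1, Item 3, Item 4 (k = 3).
Σσᵢ² = 1.17 + 2.34 + 0.67 = 4.18
total variance = 4.18 + 2 × 0.55 = 5.28
α (item deleted) = (3/2)·(1 − 4.18/5.28) = 0.313

α = 0.313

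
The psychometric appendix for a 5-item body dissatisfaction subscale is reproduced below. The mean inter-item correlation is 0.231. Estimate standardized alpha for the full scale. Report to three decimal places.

Standardized α = k·r̄ / (1 + (k−1)·r̄) = 5 × 0.231 / (1 + 4 × 0.231)
  = 1.1550 / 1.9240 = 0.600

α = 0.600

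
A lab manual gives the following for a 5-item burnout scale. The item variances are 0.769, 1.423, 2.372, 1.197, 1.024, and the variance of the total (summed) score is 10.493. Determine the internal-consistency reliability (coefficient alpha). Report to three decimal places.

ΣVar(i) = 0.769 + 1.423 + 2.372 + 1.197 + 1.024 = 6.785
α = (k/(k−1))·(1 − ΣVar(i)/Var(T)) = (5/4)·(1 − 6.785/10.493) = 0.442

α = 0.442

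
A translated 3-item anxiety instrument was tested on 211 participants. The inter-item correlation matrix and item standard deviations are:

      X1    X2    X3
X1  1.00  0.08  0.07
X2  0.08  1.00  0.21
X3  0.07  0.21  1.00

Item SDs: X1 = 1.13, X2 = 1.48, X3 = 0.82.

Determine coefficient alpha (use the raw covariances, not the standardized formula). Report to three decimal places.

α = 0.270

Σσ²ᵢ = 1.13² + 1.48² + 0.82² = 4.1397
Covariances σ_ij = r_ij · s_i · s_j:
  σ(X1,X2) = 0.08 × 1.13 × 1.48 = 0.1338
  σ(X1,X3) = 0.07 × 1.13 × 0.82 = 0.0649
  σ(X2,X3) = 0.21 × 1.48 × 0.82 = 0.2549
σ²_T = Σσ²ᵢ + 2·Σσ_ij = 4.1397 + 2 × 0.4536 = 5.0469
α = (3/2)·(1 − 4.1397/5.0469) = 0.270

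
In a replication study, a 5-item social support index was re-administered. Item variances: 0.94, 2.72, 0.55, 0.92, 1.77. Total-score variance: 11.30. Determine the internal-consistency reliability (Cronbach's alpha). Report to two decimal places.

α = 0.49

sum of item variances = 0.94 + 2.72 + 0.55 + 0.92 + 1.77 = 6.90
α = (k/(k−1))·(1 − sum of item variances/σ²_total) = (5/4)·(1 − 6.90/11.30) = 0.49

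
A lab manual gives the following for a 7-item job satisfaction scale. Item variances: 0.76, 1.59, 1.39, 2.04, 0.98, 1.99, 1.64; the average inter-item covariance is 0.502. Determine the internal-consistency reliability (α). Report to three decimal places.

α = 0.782

Σσ²ᵢ = 0.76 + 1.59 + 1.39 + 2.04 + 0.98 + 1.99 + 1.64 = 10.39
Sum of the 21 distinct covariances = 21 × 0.502 = 10.542
Var(T) = Σσ²ᵢ + 2·Σcov = 10.39 + 2 × 10.542 = 31.474
α = (7/6)·(1 − 10.39/31.474) = 0.782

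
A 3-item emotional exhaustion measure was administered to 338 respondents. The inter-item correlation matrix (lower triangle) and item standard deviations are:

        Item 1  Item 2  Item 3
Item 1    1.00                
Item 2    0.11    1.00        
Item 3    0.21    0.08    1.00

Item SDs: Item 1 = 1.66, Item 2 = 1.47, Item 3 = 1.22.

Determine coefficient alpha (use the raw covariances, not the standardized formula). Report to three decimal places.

Σσ²ᵢ = 1.66² + 1.47² + 1.22² = 6.4049
Covariances σ_ij = r_ij · s_i · s_j:
  σ(Item 1,Item 2) = 0.11 × 1.66 × 1.47 = 0.2684
  σ(Item 1,Item 3) = 0.21 × 1.66 × 1.22 = 0.4253
  σ(Item 2,Item 3) = 0.08 × 1.47 × 1.22 = 0.1435
σ²_T = Σσ²ᵢ + 2·Σσ_ij = 6.4049 + 2 × 0.8372 = 8.0793
α = (3/2)·(1 − 6.4049/8.0793) = 0.311

coefficient alpha = 0.311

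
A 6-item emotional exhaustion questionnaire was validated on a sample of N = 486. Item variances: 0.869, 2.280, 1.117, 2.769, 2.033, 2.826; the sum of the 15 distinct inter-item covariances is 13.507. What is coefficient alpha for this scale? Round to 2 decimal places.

Σσᵢ² = 0.869 + 2.280 + 1.117 + 2.769 + 2.033 + 2.826 = 11.894
Sum of distinct covariances = 13.507
σ²_total = Σσᵢ² + 2·Σcov = 11.894 + 2 × 13.507 = 38.908
α = (6/5)·(1 − 11.894/38.908) = 0.83

α = 0.83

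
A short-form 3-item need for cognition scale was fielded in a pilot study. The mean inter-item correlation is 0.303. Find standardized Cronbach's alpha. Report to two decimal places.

α = 0.57

Standardized α = k·r̄ / (1 + (k−1)·r̄) = 3 × 0.303 / (1 + 2 × 0.303)
  = 0.9090 / 1.6060 = 0.57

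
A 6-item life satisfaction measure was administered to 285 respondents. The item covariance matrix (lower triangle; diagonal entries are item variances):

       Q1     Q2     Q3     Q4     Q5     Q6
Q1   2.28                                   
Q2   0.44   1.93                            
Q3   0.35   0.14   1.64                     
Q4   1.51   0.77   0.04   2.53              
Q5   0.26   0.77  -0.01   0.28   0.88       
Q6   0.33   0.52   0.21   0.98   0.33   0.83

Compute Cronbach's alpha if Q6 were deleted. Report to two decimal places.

Remaining items: Q1, Q2, Q3, Q4, Q5 (k = 5).
Σσ²ᵢ = 2.28 + 1.93 + 1.64 + 2.53 + 0.88 = 9.26
Var(T) = 9.26 + 2 × 4.55 = 18.36
α (item deleted) = (5/4)·(1 − 9.26/18.36) = 0.62

Cronbach's alpha = 0.62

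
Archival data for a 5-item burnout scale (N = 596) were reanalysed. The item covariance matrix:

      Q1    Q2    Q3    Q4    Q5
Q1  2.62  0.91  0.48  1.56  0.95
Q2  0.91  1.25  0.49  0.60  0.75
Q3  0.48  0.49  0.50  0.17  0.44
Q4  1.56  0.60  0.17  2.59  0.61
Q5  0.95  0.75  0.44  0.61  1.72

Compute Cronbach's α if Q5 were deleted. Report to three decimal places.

Cronbach's α = 0.730

Remaining items: Q1, Q2, Q3, Q4 (k = 4).
Σσ²ᵢ = 2.62 + 1.25 + 0.50 + 2.59 = 6.96
total variance = 6.96 + 2 × 4.21 = 15.38
α (item deleted) = (4/3)·(1 − 6.96/15.38) = 0.730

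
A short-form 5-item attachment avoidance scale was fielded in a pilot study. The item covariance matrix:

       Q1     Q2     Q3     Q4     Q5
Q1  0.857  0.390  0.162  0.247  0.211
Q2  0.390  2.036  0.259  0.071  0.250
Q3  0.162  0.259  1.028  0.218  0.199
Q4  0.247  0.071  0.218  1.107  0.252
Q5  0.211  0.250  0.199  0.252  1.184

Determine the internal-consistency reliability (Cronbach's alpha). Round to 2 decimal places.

Σσ²ᵢ = 0.857 + 2.036 + 1.028 + 1.107 + 1.184 = 6.212
Sum of off-diagonal covariances = 2.259
Var(T) = 6.212 + 2 × 2.259 = 10.730
α = (k/(k−1))·(1 − Σσ²ᵢ/Var(T)) = (5/4)·(1 − 6.212/10.730) = 0.53

α = 0.53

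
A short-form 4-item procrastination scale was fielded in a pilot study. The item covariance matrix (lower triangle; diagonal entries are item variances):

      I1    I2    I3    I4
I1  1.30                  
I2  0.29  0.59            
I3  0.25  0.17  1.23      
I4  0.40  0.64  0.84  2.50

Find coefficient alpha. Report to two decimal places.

coefficient alpha = 0.64

Σσ²ᵢ = 1.30 + 0.59 + 1.23 + 2.50 = 5.62
Σ_{i<j} σ_ij = 2.59
total variance = 5.62 + 2 × 2.59 = 10.80
α = (k/(k−1))·(1 − Σσ²ᵢ/total variance) = (4/3)·(1 − 5.62/10.80) = 0.64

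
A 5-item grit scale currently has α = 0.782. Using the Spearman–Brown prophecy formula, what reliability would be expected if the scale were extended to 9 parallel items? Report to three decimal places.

predicted reliability = 0.866

Length factor m = 9/5 = 1.8000
α' = m·α / (1 + (m−1)·α)
   = 9/5 × 0.782 / (1 + (9/5 − 1) × 0.782)
   = 1.4076 / 1.6256 = 0.866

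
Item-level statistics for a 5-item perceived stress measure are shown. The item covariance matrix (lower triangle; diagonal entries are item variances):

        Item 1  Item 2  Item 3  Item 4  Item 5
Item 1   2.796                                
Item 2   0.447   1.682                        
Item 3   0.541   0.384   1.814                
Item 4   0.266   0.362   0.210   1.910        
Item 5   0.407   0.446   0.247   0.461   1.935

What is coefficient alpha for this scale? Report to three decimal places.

Σσᵢ² = 2.796 + 1.682 + 1.814 + 1.910 + 1.935 = 10.137
Sum of off-diagonal covariances = 3.771
Var(T) = 10.137 + 2 × 3.771 = 17.679
α = (k/(k−1))·(1 − Σσᵢ²/Var(T)) = (5/4)·(1 − 10.137/17.679) = 0.533

α = 0.533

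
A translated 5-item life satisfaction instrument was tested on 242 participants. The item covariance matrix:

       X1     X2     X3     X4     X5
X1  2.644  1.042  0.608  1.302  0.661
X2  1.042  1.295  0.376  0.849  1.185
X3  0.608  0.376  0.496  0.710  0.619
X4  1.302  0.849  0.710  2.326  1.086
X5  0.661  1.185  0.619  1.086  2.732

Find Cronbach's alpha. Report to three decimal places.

Σσ²ᵢ = 2.644 + 1.295 + 0.496 + 2.326 + 2.732 = 9.493
Sum of off-diagonal covariances = 8.438
total variance = 9.493 + 2 × 8.438 = 26.369
α = (k/(k−1))·(1 − Σσ²ᵢ/total variance) = (5/4)·(1 − 9.493/26.369) = 0.800

α = 0.800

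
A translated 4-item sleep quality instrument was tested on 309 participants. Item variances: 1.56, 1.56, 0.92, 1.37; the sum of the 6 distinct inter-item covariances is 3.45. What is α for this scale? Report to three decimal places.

α = 0.747

Σσᵢ² = 1.56 + 1.56 + 0.92 + 1.37 = 5.41
Sum of distinct covariances = 3.45
σ²_total = Σσᵢ² + 2·Σcov = 5.41 + 2 × 3.45 = 12.31
α = (4/3)·(1 − 5.41/12.31) = 0.747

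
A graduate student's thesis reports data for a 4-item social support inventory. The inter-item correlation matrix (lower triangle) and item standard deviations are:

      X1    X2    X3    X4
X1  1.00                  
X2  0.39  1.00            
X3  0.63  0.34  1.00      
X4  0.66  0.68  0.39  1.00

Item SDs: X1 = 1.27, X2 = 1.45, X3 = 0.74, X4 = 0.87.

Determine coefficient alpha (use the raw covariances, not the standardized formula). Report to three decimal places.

Σσ²ᵢ = 1.27² + 1.45² + 0.74² + 0.87² = 5.0199
Covariances σ_ij = r_ij · s_i · s_j:
  σ(X1,X2) = 0.39 × 1.27 × 1.45 = 0.7182
  σ(X1,X3) = 0.63 × 1.27 × 0.74 = 0.5921
  σ(X1,X4) = 0.66 × 1.27 × 0.87 = 0.7292
  σ(X2,X3) = 0.34 × 1.45 × 0.74 = 0.3648
  σ(X2,X4) = 0.68 × 1.45 × 0.87 = 0.8578
  σ(X3,X4) = 0.39 × 0.74 × 0.87 = 0.2511
σ²_T = Σσ²ᵢ + 2·Σσ_ij = 5.0199 + 2 × 3.5132 = 12.0463
α = (4/3)·(1 − 5.0199/12.0463) = 0.778

coefficient alpha = 0.778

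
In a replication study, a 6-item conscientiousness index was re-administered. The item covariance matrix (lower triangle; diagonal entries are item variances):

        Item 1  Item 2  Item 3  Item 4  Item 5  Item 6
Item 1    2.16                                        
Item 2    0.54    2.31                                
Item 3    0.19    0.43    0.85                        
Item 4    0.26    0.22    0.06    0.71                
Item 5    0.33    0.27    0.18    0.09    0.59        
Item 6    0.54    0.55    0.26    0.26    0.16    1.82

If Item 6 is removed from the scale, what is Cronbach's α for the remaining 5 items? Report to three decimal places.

Remaining items: Item 1, Item 2, Item 3, Item 4, Item 5 (k = 5).
Σσᵢ² = 2.16 + 2.31 + 0.85 + 0.71 + 0.59 = 6.62
Var(T) = 6.62 + 2 × 2.57 = 11.76
α (item deleted) = (5/4)·(1 − 6.62/11.76) = 0.546

α = 0.546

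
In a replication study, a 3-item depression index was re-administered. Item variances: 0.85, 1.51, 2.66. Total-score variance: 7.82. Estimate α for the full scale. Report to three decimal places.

α = 0.537

sum of item variances = 0.85 + 1.51 + 2.66 = 5.02
α = (k/(k−1))·(1 − sum of item variances/σ²_total) = (3/2)·(1 − 5.02/7.82) = 0.537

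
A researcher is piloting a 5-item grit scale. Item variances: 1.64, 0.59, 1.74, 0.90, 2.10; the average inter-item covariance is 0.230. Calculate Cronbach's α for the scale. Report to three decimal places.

α = 0.497

sum of item variances = 1.64 + 0.59 + 1.74 + 0.90 + 2.10 = 6.97
Sum of the 10 distinct covariances = 10 × 0.230 = 2.300
σ²_T = sum of item variances + 2·Σcov = 6.97 + 2 × 2.300 = 11.570
α = (5/4)·(1 − 6.97/11.570) = 0.497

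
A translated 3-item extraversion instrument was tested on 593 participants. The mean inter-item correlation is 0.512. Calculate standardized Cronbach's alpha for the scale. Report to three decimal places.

Standardized α = k·r̄ / (1 + (k−1)·r̄) = 3 × 0.512 / (1 + 2 × 0.512)
  = 1.5360 / 2.0240 = 0.759

α = 0.759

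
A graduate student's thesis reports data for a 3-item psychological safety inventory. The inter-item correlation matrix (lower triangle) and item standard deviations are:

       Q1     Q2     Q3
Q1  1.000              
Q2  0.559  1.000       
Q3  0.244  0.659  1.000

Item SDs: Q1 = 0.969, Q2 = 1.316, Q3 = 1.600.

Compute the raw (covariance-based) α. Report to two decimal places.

α = 0.73

Σσ²ᵢ = 0.969² + 1.316² + 1.600² = 5.2308
Covariances σ_ij = r_ij · s_i · s_j:
  σ(Q1,Q2) = 0.559 × 0.969 × 1.316 = 0.7128
  σ(Q1,Q3) = 0.244 × 0.969 × 1.600 = 0.3783
  σ(Q2,Q3) = 0.659 × 1.316 × 1.600 = 1.3876
σ²_T = Σσ²ᵢ + 2·Σσ_ij = 5.2308 + 2 × 2.4787 = 10.1882
α = (3/2)·(1 − 5.2308/10.1882) = 0.73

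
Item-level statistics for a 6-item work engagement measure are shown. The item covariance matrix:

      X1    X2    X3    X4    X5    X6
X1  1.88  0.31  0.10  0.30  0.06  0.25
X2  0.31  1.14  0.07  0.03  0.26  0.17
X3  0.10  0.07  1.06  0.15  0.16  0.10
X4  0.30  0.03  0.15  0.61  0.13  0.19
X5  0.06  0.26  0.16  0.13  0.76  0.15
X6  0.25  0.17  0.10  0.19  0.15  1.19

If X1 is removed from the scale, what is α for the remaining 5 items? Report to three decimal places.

α = 0.465

Remaining items: X2, X3, X4, X5, X6 (k = 5).
Σσ²ᵢ = 1.14 + 1.06 + 0.61 + 0.76 + 1.19 = 4.76
σ²_T = 4.76 + 2 × 1.41 = 7.58
α (item deleted) = (5/4)·(1 − 4.76/7.58) = 0.465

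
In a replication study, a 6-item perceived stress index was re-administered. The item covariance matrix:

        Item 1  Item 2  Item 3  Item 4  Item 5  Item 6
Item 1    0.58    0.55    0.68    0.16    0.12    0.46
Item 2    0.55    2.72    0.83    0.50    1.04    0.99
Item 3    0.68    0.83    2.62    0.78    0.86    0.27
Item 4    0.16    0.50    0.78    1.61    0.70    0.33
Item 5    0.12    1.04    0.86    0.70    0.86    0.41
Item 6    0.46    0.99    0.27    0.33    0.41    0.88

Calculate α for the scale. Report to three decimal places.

α = 0.782

sum of item variances = 0.58 + 2.72 + 2.62 + 1.61 + 0.86 + 0.88 = 9.27
Sum of the distinct covariances = 8.68
σ²_total = 9.27 + 2 × 8.68 = 26.63
α = (k/(k−1))·(1 − sum of item variances/σ²_total) = (6/5)·(1 − 9.27/26.63) = 0.782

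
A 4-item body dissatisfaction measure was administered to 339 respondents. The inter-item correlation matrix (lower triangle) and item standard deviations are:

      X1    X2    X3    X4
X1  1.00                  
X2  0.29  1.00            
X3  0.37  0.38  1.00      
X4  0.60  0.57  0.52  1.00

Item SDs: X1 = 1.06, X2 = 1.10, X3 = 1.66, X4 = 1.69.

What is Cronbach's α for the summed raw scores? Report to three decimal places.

α = 0.761

Σσ²ᵢ = 1.06² + 1.10² + 1.66² + 1.69² = 7.9453
Covariances σ_ij = r_ij · s_i · s_j:
  σ(X1,X2) = 0.29 × 1.06 × 1.10 = 0.3381
  σ(X1,X3) = 0.37 × 1.06 × 1.66 = 0.6511
  σ(X1,X4) = 0.60 × 1.06 × 1.69 = 1.0748
  σ(X2,X3) = 0.38 × 1.10 × 1.66 = 0.6939
  σ(X2,X4) = 0.57 × 1.10 × 1.69 = 1.0596
  σ(X3,X4) = 0.52 × 1.66 × 1.69 = 1.4588
σ²_T = Σσ²ᵢ + 2·Σσ_ij = 7.9453 + 2 × 5.2763 = 18.4979
α = (4/3)·(1 − 7.9453/18.4979) = 0.761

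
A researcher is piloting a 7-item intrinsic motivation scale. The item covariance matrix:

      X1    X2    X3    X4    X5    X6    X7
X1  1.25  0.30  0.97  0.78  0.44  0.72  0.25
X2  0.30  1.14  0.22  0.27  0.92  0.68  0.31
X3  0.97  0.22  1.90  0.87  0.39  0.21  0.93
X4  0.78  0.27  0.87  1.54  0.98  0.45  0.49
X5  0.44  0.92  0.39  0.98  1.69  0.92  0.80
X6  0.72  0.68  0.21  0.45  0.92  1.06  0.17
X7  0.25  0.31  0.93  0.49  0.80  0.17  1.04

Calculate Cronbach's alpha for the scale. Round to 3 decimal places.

Cronbach's alpha = 0.834

sum of item variances = 1.25 + 1.14 + 1.90 + 1.54 + 1.69 + 1.06 + 1.04 = 9.62
Sum of off-diagonal covariances = 12.07
Var(T) = 9.62 + 2 × 12.07 = 33.76
α = (k/(k−1))·(1 − sum of item variances/Var(T)) = (7/6)·(1 − 9.62/33.76) = 0.834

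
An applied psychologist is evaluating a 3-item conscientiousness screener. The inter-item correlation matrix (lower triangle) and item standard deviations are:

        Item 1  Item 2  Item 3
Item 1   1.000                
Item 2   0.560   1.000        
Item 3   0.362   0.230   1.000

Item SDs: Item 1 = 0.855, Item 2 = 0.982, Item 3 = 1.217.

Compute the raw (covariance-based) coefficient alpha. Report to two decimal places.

α = 0.62

Σσ²ᵢ = 0.855² + 0.982² + 1.217² = 3.1764
Covariances σ_ij = r_ij · s_i · s_j:
  σ(Item 1,Item 2) = 0.560 × 0.855 × 0.982 = 0.4702
  σ(Item 1,Item 3) = 0.362 × 0.855 × 1.217 = 0.3767
  σ(Item 2,Item 3) = 0.230 × 0.982 × 1.217 = 0.2749
σ²_T = Σσ²ᵢ + 2·Σσ_ij = 3.1764 + 2 × 1.1218 = 5.4200
α = (3/2)·(1 − 3.1764/5.4200) = 0.62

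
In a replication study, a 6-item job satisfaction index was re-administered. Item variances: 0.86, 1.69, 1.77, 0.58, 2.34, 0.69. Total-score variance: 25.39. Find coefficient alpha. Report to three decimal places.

sum of item variances = 0.86 + 1.69 + 1.77 + 0.58 + 2.34 + 0.69 = 7.93
α = (k/(k−1))·(1 − sum of item variances/σ²_total) = (6/5)·(1 − 7.93/25.39) = 0.825

coefficient alpha = 0.825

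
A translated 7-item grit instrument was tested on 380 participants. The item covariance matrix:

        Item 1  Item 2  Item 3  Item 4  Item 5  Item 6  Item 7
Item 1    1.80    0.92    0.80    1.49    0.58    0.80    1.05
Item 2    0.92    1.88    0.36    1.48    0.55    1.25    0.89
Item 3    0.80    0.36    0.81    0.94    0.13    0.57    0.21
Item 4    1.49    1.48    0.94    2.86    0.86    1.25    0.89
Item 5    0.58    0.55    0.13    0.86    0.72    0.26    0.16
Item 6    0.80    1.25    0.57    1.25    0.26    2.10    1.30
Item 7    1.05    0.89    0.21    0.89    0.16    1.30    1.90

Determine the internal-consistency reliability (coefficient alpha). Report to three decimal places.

Σσ²ᵢ = 1.80 + 1.88 + 0.81 + 2.86 + 0.72 + 2.10 + 1.90 = 12.07
Σ_{i<j} σ_ij = 16.74
total variance = 12.07 + 2 × 16.74 = 45.55
α = (k/(k−1))·(1 − Σσ²ᵢ/total variance) = (7/6)·(1 − 12.07/45.55) = 0.858

α = 0.858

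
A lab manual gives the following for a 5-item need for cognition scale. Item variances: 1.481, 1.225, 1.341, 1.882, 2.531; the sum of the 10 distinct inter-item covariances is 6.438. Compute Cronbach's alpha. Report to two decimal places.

Σσᵢ² = 1.481 + 1.225 + 1.341 + 1.882 + 2.531 = 8.460
Sum of distinct covariances = 6.438
σ²_total = Σσᵢ² + 2·Σcov = 8.460 + 2 × 6.438 = 21.336
α = (5/4)·(1 − 8.460/21.336) = 0.75

α = 0.75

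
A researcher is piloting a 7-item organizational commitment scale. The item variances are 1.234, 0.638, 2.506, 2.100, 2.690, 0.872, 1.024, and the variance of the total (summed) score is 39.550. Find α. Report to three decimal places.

α = 0.840

ΣVar(i) = 1.234 + 0.638 + 2.506 + 2.100 + 2.690 + 0.872 + 1.024 = 11.064
α = (k/(k−1))·(1 − ΣVar(i)/σ²_total) = (7/6)·(1 − 11.064/39.550) = 0.840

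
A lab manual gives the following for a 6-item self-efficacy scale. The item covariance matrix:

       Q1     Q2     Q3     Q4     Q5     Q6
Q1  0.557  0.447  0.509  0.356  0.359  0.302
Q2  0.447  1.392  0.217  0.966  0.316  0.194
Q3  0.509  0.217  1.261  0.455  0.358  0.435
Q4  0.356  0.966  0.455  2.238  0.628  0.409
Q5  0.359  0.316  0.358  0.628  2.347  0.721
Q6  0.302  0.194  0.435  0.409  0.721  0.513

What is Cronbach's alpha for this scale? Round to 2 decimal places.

ΣVar(i) = 0.557 + 1.392 + 1.261 + 2.238 + 2.347 + 0.513 = 8.308
Sum of the distinct covariances = 6.672
σ²_total = 8.308 + 2 × 6.672 = 21.652
α = (k/(k−1))·(1 − ΣVar(i)/σ²_total) = (6/5)·(1 − 8.308/21.652) = 0.74

α = 0.74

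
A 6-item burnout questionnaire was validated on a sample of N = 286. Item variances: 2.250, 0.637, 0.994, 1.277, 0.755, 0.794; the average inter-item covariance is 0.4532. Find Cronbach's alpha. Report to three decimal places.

α = 0.804

Σσ²ᵢ = 2.250 + 0.637 + 0.994 + 1.277 + 0.755 + 0.794 = 6.707
Sum of the 15 distinct covariances = 15 × 0.4532 = 6.7980
σ²_T = Σσ²ᵢ + 2·Σcov = 6.707 + 2 × 6.7980 = 20.3030
α = (6/5)·(1 − 6.707/20.3030) = 0.804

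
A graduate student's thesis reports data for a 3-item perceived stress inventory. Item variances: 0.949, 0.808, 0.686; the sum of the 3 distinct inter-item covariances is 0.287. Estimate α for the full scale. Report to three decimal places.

sum of item variances = 0.949 + 0.808 + 0.686 = 2.443
Sum of distinct covariances = 0.287
σ²_T = sum of item variances + 2·Σcov = 2.443 + 2 × 0.287 = 3.017
α = (3/2)·(1 − 2.443/3.017) = 0.285

α = 0.285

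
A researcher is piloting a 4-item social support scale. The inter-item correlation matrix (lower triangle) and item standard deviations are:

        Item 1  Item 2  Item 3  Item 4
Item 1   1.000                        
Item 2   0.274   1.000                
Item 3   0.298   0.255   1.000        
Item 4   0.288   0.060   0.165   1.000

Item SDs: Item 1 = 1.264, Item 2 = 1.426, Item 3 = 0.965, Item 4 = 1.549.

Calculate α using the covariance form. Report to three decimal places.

Σσ²ᵢ = 1.264² + 1.426² + 0.965² + 1.549² = 6.9618
Covariances σ_ij = r_ij · s_i · s_j:
  σ(Item 1,Item 2) = 0.274 × 1.264 × 1.426 = 0.4939
  σ(Item 1,Item 3) = 0.298 × 1.264 × 0.965 = 0.3635
  σ(Item 1,Item 4) = 0.288 × 1.264 × 1.549 = 0.5639
  σ(Item 2,Item 3) = 0.255 × 1.426 × 0.965 = 0.3509
  σ(Item 2,Item 4) = 0.060 × 1.426 × 1.549 = 0.1325
  σ(Item 3,Item 4) = 0.165 × 0.965 × 1.549 = 0.2466
σ²_T = Σσ²ᵢ + 2·Σσ_ij = 6.9618 + 2 × 2.1513 = 11.2644
α = (4/3)·(1 − 6.9618/11.2644) = 0.509

α = 0.509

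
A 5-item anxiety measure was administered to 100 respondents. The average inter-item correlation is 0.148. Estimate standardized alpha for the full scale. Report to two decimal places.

Standardized α = k·r̄ / (1 + (k−1)·r̄) = 5 × 0.148 / (1 + 4 × 0.148)
  = 0.7400 / 1.5920 = 0.46

α = 0.46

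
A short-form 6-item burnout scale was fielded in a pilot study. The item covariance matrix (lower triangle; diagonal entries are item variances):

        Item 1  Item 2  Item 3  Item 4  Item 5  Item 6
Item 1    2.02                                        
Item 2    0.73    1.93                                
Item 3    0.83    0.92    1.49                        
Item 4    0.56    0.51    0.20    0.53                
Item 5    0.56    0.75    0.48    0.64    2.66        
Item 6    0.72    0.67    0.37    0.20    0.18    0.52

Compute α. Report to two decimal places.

α = 0.77

Σσᵢ² = 2.02 + 1.93 + 1.49 + 0.53 + 2.66 + 0.52 = 9.15
Sum of off-diagonal covariances = 8.32
Var(T) = 9.15 + 2 × 8.32 = 25.79
α = (k/(k−1))·(1 − Σσᵢ²/Var(T)) = (6/5)·(1 − 9.15/25.79) = 0.77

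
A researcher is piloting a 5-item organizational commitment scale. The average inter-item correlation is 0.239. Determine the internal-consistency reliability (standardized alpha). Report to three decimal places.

α = 0.611

Standardized α = k·r̄ / (1 + (k−1)·r̄) = 5 × 0.239 / (1 + 4 × 0.239)
  = 1.1950 / 1.9560 = 0.611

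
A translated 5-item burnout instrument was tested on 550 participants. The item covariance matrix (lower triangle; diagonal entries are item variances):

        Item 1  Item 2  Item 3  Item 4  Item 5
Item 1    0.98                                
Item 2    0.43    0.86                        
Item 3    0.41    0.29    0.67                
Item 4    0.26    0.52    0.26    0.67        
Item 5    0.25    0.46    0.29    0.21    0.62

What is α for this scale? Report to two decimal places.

ΣVar(i) = 0.98 + 0.86 + 0.67 + 0.67 + 0.62 = 3.80
Sum of off-diagonal covariances = 3.38
total variance = 3.80 + 2 × 3.38 = 10.56
α = (k/(k−1))·(1 − ΣVar(i)/total variance) = (5/4)·(1 − 3.80/10.56) = 0.80

α = 0.80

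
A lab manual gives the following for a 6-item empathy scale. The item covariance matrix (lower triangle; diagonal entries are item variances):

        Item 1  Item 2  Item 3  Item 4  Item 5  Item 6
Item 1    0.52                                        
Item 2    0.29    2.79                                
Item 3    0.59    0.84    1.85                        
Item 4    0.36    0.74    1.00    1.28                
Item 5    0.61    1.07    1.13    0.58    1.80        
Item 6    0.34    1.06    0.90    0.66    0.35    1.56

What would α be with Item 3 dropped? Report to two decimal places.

α = 0.75

Remaining items: Item 1, Item 2, Item 4, Item 5, Item 6 (k = 5).
ΣVar(i) = 0.52 + 2.79 + 1.28 + 1.80 + 1.56 = 7.95
σ²_T = 7.95 + 2 × 6.06 = 20.07
α (item deleted) = (5/4)·(1 − 7.95/20.07) = 0.75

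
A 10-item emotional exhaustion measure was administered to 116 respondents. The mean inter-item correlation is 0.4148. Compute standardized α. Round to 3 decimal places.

Standardized α = k·r̄ / (1 + (k−1)·r̄) = 10 × 0.4148 / (1 + 9 × 0.4148)
  = 4.1480 / 4.7332 = 0.876

standardized α = 0.876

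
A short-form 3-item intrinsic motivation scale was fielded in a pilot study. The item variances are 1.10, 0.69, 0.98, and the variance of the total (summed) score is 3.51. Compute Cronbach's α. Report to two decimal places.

α = 0.32

Σσ²ᵢ = 1.10 + 0.69 + 0.98 = 2.77
α = (k/(k−1))·(1 − Σσ²ᵢ/Var(T)) = (3/2)·(1 − 2.77/3.51) = 0.32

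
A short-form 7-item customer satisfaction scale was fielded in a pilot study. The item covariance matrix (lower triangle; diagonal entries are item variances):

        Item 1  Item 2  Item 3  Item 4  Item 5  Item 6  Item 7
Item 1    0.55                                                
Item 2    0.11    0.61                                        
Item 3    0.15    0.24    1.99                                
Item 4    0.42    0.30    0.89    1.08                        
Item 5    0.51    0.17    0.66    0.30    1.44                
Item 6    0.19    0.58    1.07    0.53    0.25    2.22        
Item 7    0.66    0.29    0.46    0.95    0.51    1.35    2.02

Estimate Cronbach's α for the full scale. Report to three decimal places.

ΣVar(i) = 0.55 + 0.61 + 1.99 + 1.08 + 1.44 + 2.22 + 2.02 = 9.91
Σ_{i<j} σ_ij = 10.59
σ²_T = 9.91 + 2 × 10.59 = 31.09
α = (k/(k−1))·(1 − ΣVar(i)/σ²_T) = (7/6)·(1 − 9.91/31.09) = 0.795

Cronbach's α = 0.795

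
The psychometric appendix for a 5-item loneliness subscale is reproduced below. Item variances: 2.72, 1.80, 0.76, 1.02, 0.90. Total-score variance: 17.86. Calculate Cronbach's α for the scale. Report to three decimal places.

Σσᵢ² = 2.72 + 1.80 + 0.76 + 1.02 + 0.90 = 7.20
α = (k/(k−1))·(1 − Σσᵢ²/Var(T)) = (5/4)·(1 − 7.20/17.86) = 0.746

Cronbach's α = 0.746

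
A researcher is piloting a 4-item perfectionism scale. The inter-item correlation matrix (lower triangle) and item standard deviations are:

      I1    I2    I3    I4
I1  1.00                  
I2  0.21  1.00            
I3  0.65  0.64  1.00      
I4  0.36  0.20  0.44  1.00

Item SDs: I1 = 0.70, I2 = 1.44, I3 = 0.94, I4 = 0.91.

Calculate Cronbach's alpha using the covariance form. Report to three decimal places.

Σσ²ᵢ = 0.70² + 1.44² + 0.94² + 0.91² = 4.2753
Covariances σ_ij = r_ij · s_i · s_j:
  σ(I1,I2) = 0.21 × 0.70 × 1.44 = 0.2117
  σ(I1,I3) = 0.65 × 0.70 × 0.94 = 0.4277
  σ(I1,I4) = 0.36 × 0.70 × 0.91 = 0.2293
  σ(I2,I3) = 0.64 × 1.44 × 0.94 = 0.8663
  σ(I2,I4) = 0.20 × 1.44 × 0.91 = 0.2621
  σ(I3,I4) = 0.44 × 0.94 × 0.91 = 0.3764
σ²_T = Σσ²ᵢ + 2·Σσ_ij = 4.2753 + 2 × 2.3735 = 9.0223
α = (4/3)·(1 − 4.2753/9.0223) = 0.702

α = 0.702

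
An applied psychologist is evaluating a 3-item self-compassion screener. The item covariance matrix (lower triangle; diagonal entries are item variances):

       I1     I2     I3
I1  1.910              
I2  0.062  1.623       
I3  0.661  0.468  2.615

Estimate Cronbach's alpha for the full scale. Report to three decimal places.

α = 0.419

Σσ²ᵢ = 1.910 + 1.623 + 2.615 = 6.148
Sum of off-diagonal covariances = 1.191
Var(T) = 6.148 + 2 × 1.191 = 8.530
α = (k/(k−1))·(1 − Σσ²ᵢ/Var(T)) = (3/2)·(1 − 6.148/8.530) = 0.419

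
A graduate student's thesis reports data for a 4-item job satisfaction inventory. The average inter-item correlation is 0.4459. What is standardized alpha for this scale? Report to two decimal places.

standardized alpha = 0.76

Standardized α = k·r̄ / (1 + (k−1)·r̄) = 4 × 0.4459 / (1 + 3 × 0.4459)
  = 1.7836 / 2.3377 = 0.76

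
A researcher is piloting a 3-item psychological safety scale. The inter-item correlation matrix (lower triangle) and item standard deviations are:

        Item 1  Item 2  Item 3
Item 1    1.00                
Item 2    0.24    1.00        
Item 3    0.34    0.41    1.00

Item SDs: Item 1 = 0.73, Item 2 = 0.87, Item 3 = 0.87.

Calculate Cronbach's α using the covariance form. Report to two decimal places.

Σσ²ᵢ = 0.73² + 0.87² + 0.87² = 2.0467
Covariances σ_ij = r_ij · s_i · s_j:
  σ(Item 1,Item 2) = 0.24 × 0.73 × 0.87 = 0.1524
  σ(Item 1,Item 3) = 0.34 × 0.73 × 0.87 = 0.2159
  σ(Item 2,Item 3) = 0.41 × 0.87 × 0.87 = 0.3103
σ²_T = Σσ²ᵢ + 2·Σσ_ij = 2.0467 + 2 × 0.6786 = 3.4039
α = (3/2)·(1 − 2.0467/3.4039) = 0.60

Cronbach's α = 0.60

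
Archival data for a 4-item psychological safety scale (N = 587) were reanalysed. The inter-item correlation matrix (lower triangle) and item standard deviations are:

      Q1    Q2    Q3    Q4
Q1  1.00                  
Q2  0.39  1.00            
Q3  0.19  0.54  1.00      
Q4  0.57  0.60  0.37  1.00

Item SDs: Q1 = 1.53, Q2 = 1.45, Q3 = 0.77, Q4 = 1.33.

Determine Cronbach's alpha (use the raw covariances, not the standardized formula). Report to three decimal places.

Cronbach's alpha = 0.751

Σσ²ᵢ = 1.53² + 1.45² + 0.77² + 1.33² = 6.8052
Covariances σ_ij = r_ij · s_i · s_j:
  σ(Q1,Q2) = 0.39 × 1.53 × 1.45 = 0.8652
  σ(Q1,Q3) = 0.19 × 1.53 × 0.77 = 0.2238
  σ(Q1,Q4) = 0.57 × 1.53 × 1.33 = 1.1599
  σ(Q2,Q3) = 0.54 × 1.45 × 0.77 = 0.6029
  σ(Q2,Q4) = 0.60 × 1.45 × 1.33 = 1.1571
  σ(Q3,Q4) = 0.37 × 0.77 × 1.33 = 0.3789
σ²_T = Σσ²ᵢ + 2·Σσ_ij = 6.8052 + 2 × 4.3878 = 15.5808
α = (4/3)·(1 − 6.8052/15.5808) = 0.751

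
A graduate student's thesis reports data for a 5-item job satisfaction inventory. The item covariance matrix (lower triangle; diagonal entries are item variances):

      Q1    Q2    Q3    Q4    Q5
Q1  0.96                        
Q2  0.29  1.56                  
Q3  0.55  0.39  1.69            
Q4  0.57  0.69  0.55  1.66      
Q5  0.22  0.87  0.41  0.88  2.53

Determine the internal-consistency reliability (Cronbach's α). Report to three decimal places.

Cronbach's α = 0.704

Σσᵢ² = 0.96 + 1.56 + 1.69 + 1.66 + 2.53 = 8.40
Σ_{i<j} σ_ij = 5.42
σ²_T = 8.40 + 2 × 5.42 = 19.24
α = (k/(k−1))·(1 − Σσᵢ²/σ²_T) = (5/4)·(1 − 8.40/19.24) = 0.704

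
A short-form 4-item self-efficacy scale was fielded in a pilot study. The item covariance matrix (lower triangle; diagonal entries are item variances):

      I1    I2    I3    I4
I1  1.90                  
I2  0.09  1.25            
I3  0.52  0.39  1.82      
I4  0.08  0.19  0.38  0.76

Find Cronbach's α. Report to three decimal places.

α = 0.487

ΣVar(i) = 1.90 + 1.25 + 1.82 + 0.76 = 5.73
Σ_{i<j} σ_ij = 1.65
total variance = 5.73 + 2 × 1.65 = 9.03
α = (k/(k−1))·(1 − ΣVar(i)/total variance) = (4/3)·(1 − 5.73/9.03) = 0.487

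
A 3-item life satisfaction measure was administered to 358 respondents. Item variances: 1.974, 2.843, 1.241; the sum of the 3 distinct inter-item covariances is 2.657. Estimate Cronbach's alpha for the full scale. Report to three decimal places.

Σσᵢ² = 1.974 + 2.843 + 1.241 = 6.058
Sum of distinct covariances = 2.657
total variance = Σσᵢ² + 2·Σcov = 6.058 + 2 × 2.657 = 11.372
α = (3/2)·(1 − 6.058/11.372) = 0.701

α = 0.701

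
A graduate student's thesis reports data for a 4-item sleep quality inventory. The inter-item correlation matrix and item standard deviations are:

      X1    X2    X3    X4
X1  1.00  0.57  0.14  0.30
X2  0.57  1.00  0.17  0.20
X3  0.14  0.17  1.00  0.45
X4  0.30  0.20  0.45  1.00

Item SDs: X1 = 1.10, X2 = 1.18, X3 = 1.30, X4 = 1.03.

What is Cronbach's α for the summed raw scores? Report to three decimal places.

Σσ²ᵢ = 1.10² + 1.18² + 1.30² + 1.03² = 5.3533
Covariances σ_ij = r_ij · s_i · s_j:
  σ(X1,X2) = 0.57 × 1.10 × 1.18 = 0.7399
  σ(X1,X3) = 0.14 × 1.10 × 1.30 = 0.2002
  σ(X1,X4) = 0.30 × 1.10 × 1.03 = 0.3399
  σ(X2,X3) = 0.17 × 1.18 × 1.30 = 0.2608
  σ(X2,X4) = 0.20 × 1.18 × 1.03 = 0.2431
  σ(X3,X4) = 0.45 × 1.30 × 1.03 = 0.6026
σ²_T = Σσ²ᵢ + 2·Σσ_ij = 5.3533 + 2 × 2.3865 = 10.1263
α = (4/3)·(1 − 5.3533/10.1263) = 0.628

α = 0.628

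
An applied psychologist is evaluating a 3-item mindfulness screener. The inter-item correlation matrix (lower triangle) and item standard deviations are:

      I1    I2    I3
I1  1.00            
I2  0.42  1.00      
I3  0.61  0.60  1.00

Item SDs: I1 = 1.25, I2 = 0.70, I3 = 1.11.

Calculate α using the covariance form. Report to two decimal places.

Σσ²ᵢ = 1.25² + 0.70² + 1.11² = 3.2846
Covariances σ_ij = r_ij · s_i · s_j:
  σ(I1,I2) = 0.42 × 1.25 × 0.70 = 0.3675
  σ(I1,I3) = 0.61 × 1.25 × 1.11 = 0.8464
  σ(I2,I3) = 0.60 × 0.70 × 1.11 = 0.4662
σ²_T = Σσ²ᵢ + 2·Σσ_ij = 3.2846 + 2 × 1.6801 = 6.6448
α = (3/2)·(1 − 3.2846/6.6448) = 0.76

α = 0.76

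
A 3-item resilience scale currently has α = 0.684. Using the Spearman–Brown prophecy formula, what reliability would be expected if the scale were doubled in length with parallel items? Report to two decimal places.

Length factor m = 2
α' = m·α / (1 + (m−1)·α)
   = 2 × 0.684 / (1 + (2 − 1) × 0.684)
   = 1.3680 / 1.6840 = 0.81

predicted reliability = 0.81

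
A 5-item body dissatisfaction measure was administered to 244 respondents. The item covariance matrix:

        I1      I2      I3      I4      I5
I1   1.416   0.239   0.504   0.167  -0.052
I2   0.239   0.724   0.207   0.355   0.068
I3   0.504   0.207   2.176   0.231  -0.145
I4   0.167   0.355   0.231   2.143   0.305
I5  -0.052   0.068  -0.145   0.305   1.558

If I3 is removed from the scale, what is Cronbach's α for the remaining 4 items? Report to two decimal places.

Cronbach's α = 0.36

Remaining items: I1, I2, I4, I5 (k = 4).
ΣVar(i) = 1.416 + 0.724 + 2.143 + 1.558 = 5.841
total variance = 5.841 + 2 × 1.082 = 8.005
α (item deleted) = (4/3)·(1 − 5.841/8.005) = 0.36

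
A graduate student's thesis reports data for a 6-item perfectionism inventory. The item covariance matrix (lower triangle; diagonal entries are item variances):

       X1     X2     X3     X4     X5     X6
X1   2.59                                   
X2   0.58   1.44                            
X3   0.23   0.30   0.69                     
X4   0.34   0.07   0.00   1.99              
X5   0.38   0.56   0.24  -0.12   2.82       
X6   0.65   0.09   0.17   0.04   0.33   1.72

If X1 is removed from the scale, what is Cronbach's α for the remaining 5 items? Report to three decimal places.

Cronbach's α = 0.349

Remaining items: X2, X3, X4, X5, X6 (k = 5).
ΣVar(i) = 1.44 + 0.69 + 1.99 + 2.82 + 1.72 = 8.66
total variance = 8.66 + 2 × 1.68 = 12.02
α (item deleted) = (5/4)·(1 − 8.66/12.02) = 0.349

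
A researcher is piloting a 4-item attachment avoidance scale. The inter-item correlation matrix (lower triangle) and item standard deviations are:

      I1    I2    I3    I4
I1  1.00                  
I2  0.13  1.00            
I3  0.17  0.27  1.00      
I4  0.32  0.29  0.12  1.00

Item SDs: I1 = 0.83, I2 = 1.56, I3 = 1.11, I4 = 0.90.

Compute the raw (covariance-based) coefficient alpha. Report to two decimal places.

α = 0.50

Σσ²ᵢ = 0.83² + 1.56² + 1.11² + 0.90² = 5.1646
Covariances σ_ij = r_ij · s_i · s_j:
  σ(I1,I2) = 0.13 × 0.83 × 1.56 = 0.1683
  σ(I1,I3) = 0.17 × 0.83 × 1.11 = 0.1566
  σ(I1,I4) = 0.32 × 0.83 × 0.90 = 0.2390
  σ(I2,I3) = 0.27 × 1.56 × 1.11 = 0.4675
  σ(I2,I4) = 0.29 × 1.56 × 0.90 = 0.4072
  σ(I3,I4) = 0.12 × 1.11 × 0.90 = 0.1199
σ²_T = Σσ²ᵢ + 2·Σσ_ij = 5.1646 + 2 × 1.5585 = 8.2816
α = (4/3)·(1 − 5.1646/8.2816) = 0.50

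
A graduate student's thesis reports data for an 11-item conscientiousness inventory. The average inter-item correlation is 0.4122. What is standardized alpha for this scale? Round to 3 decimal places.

Standardized α = k·r̄ / (1 + (k−1)·r̄) = 11 × 0.4122 / (1 + 10 × 0.4122)
  = 4.5342 / 5.1220 = 0.885

α = 0.885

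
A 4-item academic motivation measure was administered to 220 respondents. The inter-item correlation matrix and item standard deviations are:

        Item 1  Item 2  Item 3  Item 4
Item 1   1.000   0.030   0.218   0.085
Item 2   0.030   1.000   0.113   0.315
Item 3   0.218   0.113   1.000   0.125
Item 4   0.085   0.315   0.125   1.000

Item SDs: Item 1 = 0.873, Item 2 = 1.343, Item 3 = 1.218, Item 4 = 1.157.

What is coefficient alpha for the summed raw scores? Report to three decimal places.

Σσ²ᵢ = 0.873² + 1.343² + 1.218² + 1.157² = 5.3880
Covariances σ_ij = r_ij · s_i · s_j:
  σ(Item 1,Item 2) = 0.030 × 0.873 × 1.343 = 0.0352
  σ(Item 1,Item 3) = 0.218 × 0.873 × 1.218 = 0.2318
  σ(Item 1,Item 4) = 0.085 × 0.873 × 1.157 = 0.0859
  σ(Item 2,Item 3) = 0.113 × 1.343 × 1.218 = 0.1848
  σ(Item 2,Item 4) = 0.315 × 1.343 × 1.157 = 0.4895
  σ(Item 3,Item 4) = 0.125 × 1.218 × 1.157 = 0.1762
σ²_T = Σσ²ᵢ + 2·Σσ_ij = 5.3880 + 2 × 1.2034 = 7.7948
α = (4/3)·(1 − 5.3880/7.7948) = 0.412

coefficient alpha = 0.412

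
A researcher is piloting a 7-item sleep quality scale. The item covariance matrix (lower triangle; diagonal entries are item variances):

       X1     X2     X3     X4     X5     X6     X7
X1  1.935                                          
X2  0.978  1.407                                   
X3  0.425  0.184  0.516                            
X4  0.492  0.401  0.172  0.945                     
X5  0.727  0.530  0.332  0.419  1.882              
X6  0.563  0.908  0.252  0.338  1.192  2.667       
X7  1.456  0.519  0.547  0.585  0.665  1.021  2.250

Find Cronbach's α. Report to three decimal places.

Σσᵢ² = 1.935 + 1.407 + 0.516 + 0.945 + 1.882 + 2.667 + 2.250 = 11.602
Sum of the distinct covariances = 12.706
σ²_T = 11.602 + 2 × 12.706 = 37.014
α = (k/(k−1))·(1 − Σσᵢ²/σ²_T) = (7/6)·(1 − 11.602/37.014) = 0.801

α = 0.801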